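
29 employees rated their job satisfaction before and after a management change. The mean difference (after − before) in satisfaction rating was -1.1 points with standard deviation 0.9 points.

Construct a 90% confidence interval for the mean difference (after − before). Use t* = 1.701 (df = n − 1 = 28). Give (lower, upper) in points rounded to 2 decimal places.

(-1.38, -0.82)

Paired design: SE = s_d/√n = 0.9/√29 = 0.1671.
t* = 1.701; margin of error = 1.701 × 0.1671 = 0.2842.
-1.1 ± 0.2842 → (-1.38, -0.82).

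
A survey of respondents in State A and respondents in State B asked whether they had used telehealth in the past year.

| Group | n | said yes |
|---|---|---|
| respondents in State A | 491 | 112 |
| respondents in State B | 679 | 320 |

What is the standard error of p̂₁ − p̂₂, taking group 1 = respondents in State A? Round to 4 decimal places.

0.0269

p̂₁ = 112/491 = 0.2281 and p̂₂ = 320/679 = 0.4713.
SE₁ = √(p̂₁(1−p̂₁)/n₁) = √(0.2281·0.7719/491) = 0.01894; SE₂ = √(0.4713·0.5287/679) = 0.01916.
Independent samples: SE of the difference = √(SE₁² + SE₂²) = √(0.0003587236 + 0.0003671056) = 0.02694.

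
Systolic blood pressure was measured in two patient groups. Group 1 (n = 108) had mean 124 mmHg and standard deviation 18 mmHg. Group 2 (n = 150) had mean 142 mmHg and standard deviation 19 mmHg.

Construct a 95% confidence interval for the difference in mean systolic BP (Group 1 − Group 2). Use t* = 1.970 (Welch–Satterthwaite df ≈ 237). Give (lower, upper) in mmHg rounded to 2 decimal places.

(-22.58, -13.42)

SE₁ = s₁/√n₁ = 18/√108 = 1.7321; SE₂ = 19/√150 = 1.5513.
Independent samples, unequal variances: SE_diff = √(SE₁² + SE₂²) = √(3.00017041 + 2.40653169) = 2.3252.
t* = 1.970, so margin of error = 1.970 × 2.3252 = 4.5806.
Difference in means = 124 − 142 = -18.0000.
-18.0000 ± 4.5806 → (-22.58, -13.42).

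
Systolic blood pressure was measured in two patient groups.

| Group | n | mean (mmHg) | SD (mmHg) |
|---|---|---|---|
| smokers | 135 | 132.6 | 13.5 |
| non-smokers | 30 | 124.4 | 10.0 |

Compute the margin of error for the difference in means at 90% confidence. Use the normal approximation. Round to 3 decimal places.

SE₁ = s₁/√n₁ = 13.5/√135 = 1.1619; SE₂ = 10.0/√30 = 1.8257.
Independent samples, unequal variances: SE_diff = √(SE₁² + SE₂²) = √(1.35001161 + 3.33318049) = 2.1641.
z* = 1.645, so margin of error = 1.645 × 2.1641 = 3.5599.

3.560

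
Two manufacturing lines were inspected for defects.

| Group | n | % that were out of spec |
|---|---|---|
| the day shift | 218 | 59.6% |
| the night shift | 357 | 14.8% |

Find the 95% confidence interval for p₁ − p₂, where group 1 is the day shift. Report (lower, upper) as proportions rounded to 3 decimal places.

(0.373, 0.523)

Each SE is √(p̂(1−p̂)/n): √(0.5960·0.4040/218) = 0.03323 and √(0.1480·0.8520/357) = 0.01879.
SE(p̂₁ − p̂₂) = √(SE₁² + SE₂²) = √(0.0011042329 + 0.0003530641) = 0.03817, since the two samples are independent.
At 95% confidence z* = 1.960; margin = 1.960 × 0.03817 = 0.07481.
The difference is 0.5960 − 0.1480 = 0.4480, so the interval is 0.4480 ± 0.07481 = (0.373, 0.523).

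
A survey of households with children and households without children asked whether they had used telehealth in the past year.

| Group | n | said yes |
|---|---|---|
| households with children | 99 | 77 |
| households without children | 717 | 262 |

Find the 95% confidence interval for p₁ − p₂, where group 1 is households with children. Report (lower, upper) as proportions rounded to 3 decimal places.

(0.323, 0.502)

First, p̂₁ = 77/99 = 0.7778; p̂₂ = 262/717 = 0.3654.
The two standard errors are √(0.7778×0.2222/99) = 0.04178 and √(0.3654×0.6346/717) = 0.01798.
Because the samples are independent, SE_diff = √(0.04178² + 0.01798²) = 0.04548.
Using z* = 1.960 for 95%, ME = 1.960 × 0.04548 = 0.08914.
p̂₁ − p̂₂ = 0.4124; interval 0.4124 ± 0.08914 gives (0.323, 0.502).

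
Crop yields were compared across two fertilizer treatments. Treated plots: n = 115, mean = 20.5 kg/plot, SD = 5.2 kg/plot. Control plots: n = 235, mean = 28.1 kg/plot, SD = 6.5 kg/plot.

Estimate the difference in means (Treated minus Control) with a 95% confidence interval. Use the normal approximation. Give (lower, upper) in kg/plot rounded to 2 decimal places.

SE₁ = s₁/√n₁ = 5.2/√115 = 0.4849; SE₂ = 6.5/√235 = 0.4240.
Independent samples, unequal variances: SE_diff = √(SE₁² + SE₂²) = √(0.23512801 + 0.179776) = 0.6441.
z* = 1.960, so margin of error = 1.960 × 0.6441 = 1.2624.
Difference in means = 20.5 − 28.1 = -7.6000.
-7.6000 ± 1.2624 → (-8.86, -6.34).

(-8.86, -6.34)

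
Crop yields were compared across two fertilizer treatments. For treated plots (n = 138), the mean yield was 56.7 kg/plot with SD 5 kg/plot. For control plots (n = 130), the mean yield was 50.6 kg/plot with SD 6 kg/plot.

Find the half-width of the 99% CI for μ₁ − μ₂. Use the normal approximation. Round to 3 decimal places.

1.743

SE₁ = s₁/√n₁ = 5/√138 = 0.4256; SE₂ = 6/√130 = 0.5262.
Independent samples, unequal variances: SE_diff = √(SE₁² + SE₂²) = √(0.18113536 + 0.27688644) = 0.6768.
z* = 2.576, so margin of error = 2.576 × 0.6768 = 1.7434.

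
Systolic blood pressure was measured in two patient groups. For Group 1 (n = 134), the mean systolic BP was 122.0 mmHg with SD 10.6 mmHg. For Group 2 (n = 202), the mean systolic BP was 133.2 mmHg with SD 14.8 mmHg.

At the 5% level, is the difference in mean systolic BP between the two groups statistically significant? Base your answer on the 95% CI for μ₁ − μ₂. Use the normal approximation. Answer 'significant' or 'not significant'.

significant

Per-group SEs: s₁/√n₁ = 10.6/√134 = 0.9157, s₂/√n₂ = 14.8/√202 = 1.0413.
Unpooled SE of the difference: √(0.83850649 + 1.08430569) = 1.3867.
Margin of error = z* · SE = 1.960 × 1.3867 = 2.7179.
x̄₁ − x̄₂ = 122.0 − 133.2 = -11.2000.
CI: -11.2000 ± 2.7179 = (-13.9179, -8.4821).
The interval (-13.9179, -8.4821) does not contain 0, so the difference is significant.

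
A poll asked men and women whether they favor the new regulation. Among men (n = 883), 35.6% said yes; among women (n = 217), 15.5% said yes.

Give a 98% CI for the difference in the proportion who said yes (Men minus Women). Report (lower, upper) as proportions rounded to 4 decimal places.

(0.1327, 0.2693)

SE₁ = √(p̂₁(1−p̂₁)/n₁) = √(0.3560·0.6440/883) = 0.01611; SE₂ = √(0.1550·0.8450/217) = 0.02457.
Independent samples: SE of the difference = √(SE₁² + SE₂²) = √(0.0002595321 + 0.0006036849) = 0.02938.
z* for 98% confidence is 2.326, so the margin of error is 2.326 × 0.02938 = 0.06834.
Point estimate p̂₁ − p̂₂ = 0.3560 − 0.1550 = 0.2010.
0.2010 ± 0.06834 → (0.1327, 0.2693).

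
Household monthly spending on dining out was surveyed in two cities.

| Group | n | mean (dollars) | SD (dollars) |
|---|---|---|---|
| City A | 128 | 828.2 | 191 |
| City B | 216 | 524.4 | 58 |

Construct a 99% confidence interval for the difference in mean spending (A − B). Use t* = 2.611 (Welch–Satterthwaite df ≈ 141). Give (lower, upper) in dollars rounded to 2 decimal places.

(258.53, 349.07)

Standard errors of each mean: 191/√128 = 16.8822 and 58/√216 = 3.9464.
SE(x̄₁ − x̄₂) = √(16.8822² + 3.9464²) = 17.3373 for independent samples with unequal variances.
With t* = 2.611, the margin is 2.611 × 17.3373 = 45.2677.
x̄₁ − x̄₂ = 828.2 − 524.4 = 303.8000; the interval is 303.8000 ± 45.2677 = (258.53, 349.07).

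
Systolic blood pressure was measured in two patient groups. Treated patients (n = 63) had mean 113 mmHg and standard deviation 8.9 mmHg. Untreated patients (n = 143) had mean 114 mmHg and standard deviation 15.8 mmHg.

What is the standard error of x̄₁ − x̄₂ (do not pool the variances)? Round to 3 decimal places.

SE₁ = s₁/√n₁ = 8.9/√63 = 1.1213; SE₂ = 15.8/√143 = 1.3213.
Independent samples, unequal variances: SE_diff = √(SE₁² + SE₂²) = √(1.25731369 + 1.74583369) = 1.7330.

1.733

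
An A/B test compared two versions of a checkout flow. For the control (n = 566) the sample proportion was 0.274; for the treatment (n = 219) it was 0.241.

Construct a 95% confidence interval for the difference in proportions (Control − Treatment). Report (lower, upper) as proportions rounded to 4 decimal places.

The two standard errors are √(0.2740×0.7260/566) = 0.01875 and √(0.2410×0.7590/219) = 0.02890.
Because the samples are independent, SE_diff = √(0.01875² + 0.02890²) = 0.03445.
Using z* = 1.960 for 95%, ME = 1.960 × 0.03445 = 0.06752.
p̂₁ − p̂₂ = 0.0330; interval 0.0330 ± 0.06752 gives (-0.0345, 0.1005).

(-0.0345, 0.1005)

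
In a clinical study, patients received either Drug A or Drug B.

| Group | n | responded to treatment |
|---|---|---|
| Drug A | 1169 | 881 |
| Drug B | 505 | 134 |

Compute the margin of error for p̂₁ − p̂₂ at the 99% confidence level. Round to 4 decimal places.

0.0601

First, p̂₁ = 881/1169 = 0.7536; p̂₂ = 134/505 = 0.2653.
The two standard errors are √(0.7536×0.2464/1169) = 0.01260 and √(0.2653×0.7347/505) = 0.01965.
Because the samples are independent, SE_diff = √(0.01260² + 0.01965²) = 0.02334.
Using z* = 2.576 for 99%, ME = 2.576 × 0.02334 = 0.06012.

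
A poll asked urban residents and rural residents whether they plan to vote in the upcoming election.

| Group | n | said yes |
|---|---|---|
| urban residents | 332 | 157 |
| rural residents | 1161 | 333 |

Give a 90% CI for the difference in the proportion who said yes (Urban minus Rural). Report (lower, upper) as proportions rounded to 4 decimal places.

First, p̂₁ = 157/332 = 0.4729; p̂₂ = 333/1161 = 0.2868.
The two standard errors are √(0.4729×0.5271/332) = 0.02740 and √(0.2868×0.7132/1161) = 0.01327.
Because the samples are independent, SE_diff = √(0.02740² + 0.01327²) = 0.03044.
Using z* = 1.645 for 90%, ME = 1.645 × 0.03044 = 0.05007.
p̂₁ − p̂₂ = 0.1861; interval 0.1861 ± 0.05007 gives (0.1360, 0.2362).

(0.1360, 0.2362)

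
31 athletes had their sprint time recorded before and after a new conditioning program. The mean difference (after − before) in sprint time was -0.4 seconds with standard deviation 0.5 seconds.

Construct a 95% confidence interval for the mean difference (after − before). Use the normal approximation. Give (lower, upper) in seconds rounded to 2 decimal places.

(-0.58, -0.22)

This is a matched-pairs design, so SE = s_d/√n = 0.5/√31 = 0.0898.
Margin = 1.960 × 0.0898 = 0.1760; the interval is -0.4 ± 0.1760 = (-0.58, -0.22).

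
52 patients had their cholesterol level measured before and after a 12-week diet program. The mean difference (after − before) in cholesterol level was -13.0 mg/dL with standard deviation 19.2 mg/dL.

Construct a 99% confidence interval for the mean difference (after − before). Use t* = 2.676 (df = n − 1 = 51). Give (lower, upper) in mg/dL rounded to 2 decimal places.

(-20.13, -5.87)

Paired design: SE = s_d/√n = 19.2/√52 = 2.6626.
t* = 2.676; margin of error = 2.676 × 2.6626 = 7.1251.
-13.0 ± 7.1251 → (-20.13, -5.87).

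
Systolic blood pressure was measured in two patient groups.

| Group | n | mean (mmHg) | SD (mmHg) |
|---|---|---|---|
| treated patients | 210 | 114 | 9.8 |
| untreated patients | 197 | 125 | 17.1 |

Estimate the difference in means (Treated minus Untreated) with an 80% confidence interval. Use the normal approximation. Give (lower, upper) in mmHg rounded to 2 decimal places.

(-12.79, -9.21)

Per-group SEs: s₁/√n₁ = 9.8/√210 = 0.6763, s₂/√n₂ = 17.1/√197 = 1.2183.
Unpooled SE of the difference: √(0.45738169 + 1.48425489) = 1.3934.
Margin of error = z* · SE = 1.282 × 1.3934 = 1.7863.
x̄₁ − x̄₂ = 114 − 125 = -11.0000.
CI: -11.0000 ± 1.7863 = (-12.79, -9.21).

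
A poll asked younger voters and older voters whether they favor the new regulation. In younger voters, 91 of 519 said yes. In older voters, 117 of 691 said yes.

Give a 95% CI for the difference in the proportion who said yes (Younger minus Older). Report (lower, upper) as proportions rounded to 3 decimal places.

(-0.037, 0.049)

First, p̂₁ = 91/519 = 0.1753; p̂₂ = 117/691 = 0.1693.
The two standard errors are √(0.1753×0.8247/519) = 0.01669 and √(0.1693×0.8307/691) = 0.01427.
Because the samples are independent, SE_diff = √(0.01669² + 0.01427²) = 0.02196.
Using z* = 1.960 for 95%, ME = 1.960 × 0.02196 = 0.04304.
p̂₁ − p̂₂ = 0.0060; interval 0.0060 ± 0.04304 gives (-0.037, 0.049).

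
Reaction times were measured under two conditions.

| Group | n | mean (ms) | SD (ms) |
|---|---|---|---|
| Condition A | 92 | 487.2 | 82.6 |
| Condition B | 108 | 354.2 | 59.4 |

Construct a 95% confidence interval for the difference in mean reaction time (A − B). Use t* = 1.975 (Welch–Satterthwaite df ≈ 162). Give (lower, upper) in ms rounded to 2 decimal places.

(112.59, 153.41)

Per-group SEs: s₁/√n₁ = 82.6/√92 = 8.6116, s₂/√n₂ = 59.4/√108 = 5.7158.
Unpooled SE of the difference: √(74.15965456 + 32.67036964) = 10.3359.
Margin of error = t* · SE = 1.975 × 10.3359 = 20.4134.
x̄₁ − x̄₂ = 487.2 − 354.2 = 133.0000.
CI: 133.0000 ± 20.4134 = (112.59, 153.41).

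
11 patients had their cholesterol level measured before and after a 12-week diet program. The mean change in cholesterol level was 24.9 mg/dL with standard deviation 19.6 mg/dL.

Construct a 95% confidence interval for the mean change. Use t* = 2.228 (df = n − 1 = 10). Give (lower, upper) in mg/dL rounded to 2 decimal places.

(11.73, 38.07)

This is a matched-pairs design, so SE = s_d/√n = 19.6/√11 = 5.9096.
Margin = 2.228 × 5.9096 = 13.1666; the interval is 24.9 ± 13.1666 = (11.73, 38.07).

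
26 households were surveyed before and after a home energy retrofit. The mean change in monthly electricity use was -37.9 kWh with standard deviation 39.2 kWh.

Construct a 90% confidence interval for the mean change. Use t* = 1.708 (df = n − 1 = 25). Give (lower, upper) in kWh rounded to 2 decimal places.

(-51.03, -24.77)

This is a matched-pairs design, so SE = s_d/√n = 39.2/√26 = 7.6878.
Margin = 1.708 × 7.6878 = 13.1308; the interval is -37.9 ± 13.1308 = (-51.03, -24.77).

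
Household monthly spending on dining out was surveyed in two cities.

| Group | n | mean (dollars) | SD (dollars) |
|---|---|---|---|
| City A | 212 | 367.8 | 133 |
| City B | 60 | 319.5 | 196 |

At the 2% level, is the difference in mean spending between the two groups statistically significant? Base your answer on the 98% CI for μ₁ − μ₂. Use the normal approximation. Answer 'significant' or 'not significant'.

not significant

Standard errors of each mean: 133/√212 = 9.1345 and 196/√60 = 25.3035.
SE(x̄₁ − x̄₂) = √(9.1345² + 25.3035²) = 26.9018 for independent samples with unequal variances.
With z* = 2.326, the margin is 2.326 × 26.9018 = 62.5736.
x̄₁ − x̄₂ = 367.8 − 319.5 = 48.3000; the interval is 48.3000 ± 62.5736 = (-14.2736, 110.8736).
The interval (-14.2736, 110.8736) contains 0, so the difference is not significant.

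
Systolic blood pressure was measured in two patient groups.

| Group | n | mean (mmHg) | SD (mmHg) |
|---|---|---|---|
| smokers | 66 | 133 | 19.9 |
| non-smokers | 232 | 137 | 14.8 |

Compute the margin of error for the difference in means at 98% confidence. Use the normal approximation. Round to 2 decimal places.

Per-group SEs: s₁/√n₁ = 19.9/√66 = 2.4495, s₂/√n₂ = 14.8/√232 = 0.9717.
Unpooled SE of the difference: √(6.00005025 + 0.94420089) = 2.6352.
Margin of error = z* · SE = 2.326 × 2.6352 = 6.1295.

6.13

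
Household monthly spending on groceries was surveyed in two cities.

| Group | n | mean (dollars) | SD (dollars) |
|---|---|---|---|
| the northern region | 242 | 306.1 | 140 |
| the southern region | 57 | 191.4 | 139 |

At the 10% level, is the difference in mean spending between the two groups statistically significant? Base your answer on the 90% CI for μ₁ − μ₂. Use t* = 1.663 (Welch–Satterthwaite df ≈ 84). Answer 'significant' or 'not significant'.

Per-group SEs: s₁/√n₁ = 140/√242 = 8.9995, s₂/√n₂ = 139/√57 = 18.4110.
Unpooled SE of the difference: √(80.99100025 + 338.964921) = 20.4928.
Margin of error = t* · SE = 1.663 × 20.4928 = 34.0795.
x̄₁ − x̄₂ = 306.1 − 191.4 = 114.7000.
CI: 114.7000 ± 34.0795 = (80.6205, 148.7795).
The interval (80.6205, 148.7795) does not contain 0, so the difference is significant.

significant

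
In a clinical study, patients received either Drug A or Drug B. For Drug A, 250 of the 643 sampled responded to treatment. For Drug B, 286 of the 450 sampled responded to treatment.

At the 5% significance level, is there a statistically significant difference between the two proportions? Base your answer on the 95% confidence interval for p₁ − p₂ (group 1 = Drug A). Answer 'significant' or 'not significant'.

significant

Sample proportions: 250/643 = 0.3888, 286/450 = 0.6356.
Each SE is √(p̂(1−p̂)/n): √(0.3888·0.6112/643) = 0.01922 and √(0.6356·0.3644/450) = 0.02269.
SE(p̂₁ − p̂₂) = √(SE₁² + SE₂²) = √(0.0003694084 + 0.0005148361) = 0.02974, since the two samples are independent.
At 95% confidence z* = 1.960; margin = 1.960 × 0.02974 = 0.05829.
The difference is 0.3888 − 0.6356 = -0.2468, so the interval is -0.2468 ± 0.05829 = (-0.30509, -0.18851).
The interval (-0.30509, -0.18851) does not contain 0, so the difference is significant.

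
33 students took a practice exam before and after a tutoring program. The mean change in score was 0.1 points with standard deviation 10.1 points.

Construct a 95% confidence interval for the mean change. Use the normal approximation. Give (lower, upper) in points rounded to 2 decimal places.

(-3.35, 3.55)

This is a matched-pairs design, so SE = s_d/√n = 10.1/√33 = 1.7582.
Margin = 1.960 × 1.7582 = 3.4461; the interval is 0.1 ± 3.4461 = (-3.35, 3.55).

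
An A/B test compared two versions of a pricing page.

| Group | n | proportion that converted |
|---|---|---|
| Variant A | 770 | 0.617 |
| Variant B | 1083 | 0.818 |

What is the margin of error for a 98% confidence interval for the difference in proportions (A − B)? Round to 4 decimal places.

SE₁ = √(p̂₁(1−p̂₁)/n₁) = √(0.6170·0.3830/770) = 0.01752; SE₂ = √(0.8180·0.1820/1083) = 0.01172.
Independent samples: SE of the difference = √(SE₁² + SE₂²) = √(0.0003069504 + 0.0001373584) = 0.02108.
z* for 98% confidence is 2.326, so the margin of error is 2.326 × 0.02108 = 0.04903.

0.0490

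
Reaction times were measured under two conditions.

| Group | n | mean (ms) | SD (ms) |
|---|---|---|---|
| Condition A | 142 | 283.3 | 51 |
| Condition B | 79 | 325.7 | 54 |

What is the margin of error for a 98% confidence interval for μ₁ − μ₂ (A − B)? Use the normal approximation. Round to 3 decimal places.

Standard errors of each mean: 51/√142 = 4.2798 and 54/√79 = 6.0755.
SE(x̄₁ − x̄₂) = √(4.2798² + 6.0755²) = 7.4316 for independent samples with unequal variances.
With z* = 2.326, the margin is 2.326 × 7.4316 = 17.2859.

17.286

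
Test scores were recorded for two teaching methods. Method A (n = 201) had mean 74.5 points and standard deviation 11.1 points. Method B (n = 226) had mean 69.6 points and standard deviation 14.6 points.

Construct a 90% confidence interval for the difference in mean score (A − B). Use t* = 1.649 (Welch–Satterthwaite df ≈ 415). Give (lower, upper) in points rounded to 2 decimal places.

Standard errors of each mean: 11.1/√201 = 0.7829 and 14.6/√226 = 0.9712.
SE(x̄₁ − x̄₂) = √(0.7829² + 0.9712²) = 1.2475 for independent samples with unequal variances.
With t* = 1.649, the margin is 1.649 × 1.2475 = 2.0571.
x̄₁ − x̄₂ = 74.5 − 69.6 = 4.9000; the interval is 4.9000 ± 2.0571 = (2.84, 6.96).

(2.84, 6.96)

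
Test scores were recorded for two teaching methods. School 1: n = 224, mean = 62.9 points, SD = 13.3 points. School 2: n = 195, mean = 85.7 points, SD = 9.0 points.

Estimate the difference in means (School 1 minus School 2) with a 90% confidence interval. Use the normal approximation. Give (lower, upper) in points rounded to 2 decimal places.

Standard errors of each mean: 13.3/√224 = 0.8886 and 9.0/√195 = 0.6445.
SE(x̄₁ − x̄₂) = √(0.8886² + 0.6445²) = 1.0977 for independent samples with unequal variances.
With z* = 1.645, the margin is 1.645 × 1.0977 = 1.8057.
x̄₁ − x̄₂ = 62.9 − 85.7 = -22.8000; the interval is -22.8000 ± 1.8057 = (-24.61, -20.99).

(-24.61, -20.99)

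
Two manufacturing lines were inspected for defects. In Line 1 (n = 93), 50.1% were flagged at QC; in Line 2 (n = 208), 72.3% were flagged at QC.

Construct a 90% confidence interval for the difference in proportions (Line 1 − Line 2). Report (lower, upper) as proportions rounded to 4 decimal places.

The two standard errors are √(0.5010×0.4990/93) = 0.05185 and √(0.7230×0.2770/208) = 0.03103.
Because the samples are independent, SE_diff = √(0.05185² + 0.03103²) = 0.06043.
Using z* = 1.645 for 90%, ME = 1.645 × 0.06043 = 0.09941.
p̂₁ − p̂₂ = -0.2220; interval -0.2220 ± 0.09941 gives (-0.3214, -0.1226).

(-0.3214, -0.1226)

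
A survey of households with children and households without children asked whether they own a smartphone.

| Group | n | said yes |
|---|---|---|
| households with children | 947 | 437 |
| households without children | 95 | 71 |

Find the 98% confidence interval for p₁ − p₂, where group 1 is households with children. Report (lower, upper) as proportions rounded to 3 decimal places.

(-0.396, -0.176)

Sample proportions: 437/947 = 0.4615, 71/95 = 0.7474.
Each SE is √(p̂(1−p̂)/n): √(0.4615·0.5385/947) = 0.01620 and √(0.7474·0.2526/95) = 0.04458.
SE(p̂₁ − p̂₂) = √(SE₁² + SE₂²) = √(0.00026244 + 0.0019873764) = 0.04743, since the two samples are independent.
At 98% confidence z* = 2.326; margin = 2.326 × 0.04743 = 0.11032.
The difference is 0.4615 − 0.7474 = -0.2859, so the interval is -0.2859 ± 0.11032 = (-0.396, -0.176).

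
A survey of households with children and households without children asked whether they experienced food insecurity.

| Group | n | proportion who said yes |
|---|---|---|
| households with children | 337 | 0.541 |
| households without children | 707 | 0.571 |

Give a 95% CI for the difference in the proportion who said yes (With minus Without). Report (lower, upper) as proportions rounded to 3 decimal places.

(-0.095, 0.035)

Each SE is √(p̂(1−p̂)/n): √(0.5410·0.4590/337) = 0.02715 and √(0.5710·0.4290/707) = 0.01861.
SE(p̂₁ − p̂₂) = √(SE₁² + SE₂²) = √(0.0007371225 + 0.0003463321) = 0.03292, since the two samples are independent.
At 95% confidence z* = 1.960; margin = 1.960 × 0.03292 = 0.06452.
The difference is 0.5410 − 0.5710 = -0.0300, so the interval is -0.0300 ± 0.06452 = (-0.095, 0.035).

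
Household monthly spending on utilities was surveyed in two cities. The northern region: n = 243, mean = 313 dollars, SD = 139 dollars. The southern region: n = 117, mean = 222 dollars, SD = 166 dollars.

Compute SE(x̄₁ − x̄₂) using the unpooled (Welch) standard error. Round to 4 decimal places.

17.7491

Standard errors of each mean: 139/√243 = 8.9169 and 166/√117 = 15.3467.
SE(x̄₁ − x̄₂) = √(8.9169² + 15.3467²) = 17.7491 for independent samples with unequal variances.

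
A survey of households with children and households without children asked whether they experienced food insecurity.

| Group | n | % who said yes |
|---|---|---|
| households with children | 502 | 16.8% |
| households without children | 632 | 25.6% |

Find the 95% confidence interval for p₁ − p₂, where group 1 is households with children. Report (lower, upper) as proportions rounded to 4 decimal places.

(-0.1352, -0.0408)

The two standard errors are √(0.1680×0.8320/502) = 0.01669 and √(0.2560×0.7440/632) = 0.01736.
Because the samples are independent, SE_diff = √(0.01669² + 0.01736²) = 0.02408.
Using z* = 1.960 for 95%, ME = 1.960 × 0.02408 = 0.04720.
p̂₁ − p̂₂ = -0.0880; interval -0.0880 ± 0.04720 gives (-0.1352, -0.0408).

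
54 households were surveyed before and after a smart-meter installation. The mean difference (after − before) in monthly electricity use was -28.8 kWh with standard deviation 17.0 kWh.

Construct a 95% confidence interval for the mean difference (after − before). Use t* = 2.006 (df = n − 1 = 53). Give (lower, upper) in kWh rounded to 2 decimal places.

Paired design: SE = s_d/√n = 17.0/√54 = 2.3134.
t* = 2.006; margin of error = 2.006 × 2.3134 = 4.6407.
-28.8 ± 4.6407 → (-33.44, -24.16).

(-33.44, -24.16)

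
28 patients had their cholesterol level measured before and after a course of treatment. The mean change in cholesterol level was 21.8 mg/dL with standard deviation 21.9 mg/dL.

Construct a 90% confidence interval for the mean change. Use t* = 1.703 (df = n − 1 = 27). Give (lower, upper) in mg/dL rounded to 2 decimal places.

(14.75, 28.85)

Paired design: SE = s_d/√n = 21.9/√28 = 4.1387.
t* = 1.703; margin of error = 1.703 × 4.1387 = 7.0482.
21.8 ± 7.0482 → (14.75, 28.85).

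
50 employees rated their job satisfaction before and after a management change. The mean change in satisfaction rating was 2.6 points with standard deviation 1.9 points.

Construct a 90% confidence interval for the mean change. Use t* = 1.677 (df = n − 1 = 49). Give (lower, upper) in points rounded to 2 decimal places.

(2.15, 3.05)

Paired design: SE = s_d/√n = 1.9/√50 = 0.2687.
t* = 1.677; margin of error = 1.677 × 0.2687 = 0.4506.
2.6 ± 0.4506 → (2.15, 3.05).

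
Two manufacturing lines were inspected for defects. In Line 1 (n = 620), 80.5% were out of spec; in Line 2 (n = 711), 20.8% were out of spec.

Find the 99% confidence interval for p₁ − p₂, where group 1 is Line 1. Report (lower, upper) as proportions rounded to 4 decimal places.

Each SE is √(p̂(1−p̂)/n): √(0.8050·0.1950/620) = 0.01591 and √(0.2080·0.7920/711) = 0.01522.
SE(p̂₁ − p̂₂) = √(SE₁² + SE₂²) = √(0.0002531281 + 0.0002316484) = 0.02202, since the two samples are independent.
At 99% confidence z* = 2.576; margin = 2.576 × 0.02202 = 0.05672.
The difference is 0.8050 − 0.2080 = 0.5970, so the interval is 0.5970 ± 0.05672 = (0.5403, 0.6537).

(0.5403, 0.6537)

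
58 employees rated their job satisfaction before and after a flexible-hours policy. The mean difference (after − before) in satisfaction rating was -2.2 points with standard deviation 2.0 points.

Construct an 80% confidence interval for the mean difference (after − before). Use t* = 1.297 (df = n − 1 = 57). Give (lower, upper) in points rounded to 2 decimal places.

This is a matched-pairs design, so SE = s_d/√n = 2.0/√58 = 0.2626.
Margin = 1.297 × 0.2626 = 0.3406; the interval is -2.2 ± 0.3406 = (-2.54, -1.86).

(-2.54, -1.86)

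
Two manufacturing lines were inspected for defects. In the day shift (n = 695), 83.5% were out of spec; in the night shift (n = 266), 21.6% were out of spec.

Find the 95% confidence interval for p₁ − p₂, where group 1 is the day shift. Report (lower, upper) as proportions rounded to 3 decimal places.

(0.562, 0.676)

Each SE is √(p̂(1−p̂)/n): √(0.8350·0.1650/695) = 0.01408 and √(0.2160·0.7840/266) = 0.02523.
SE(p̂₁ − p̂₂) = √(SE₁² + SE₂²) = √(0.0001982464 + 0.0006365529) = 0.02889, since the two samples are independent.
At 95% confidence z* = 1.960; margin = 1.960 × 0.02889 = 0.05662.
The difference is 0.8350 − 0.2160 = 0.6190, so the interval is 0.6190 ± 0.05662 = (0.562, 0.676).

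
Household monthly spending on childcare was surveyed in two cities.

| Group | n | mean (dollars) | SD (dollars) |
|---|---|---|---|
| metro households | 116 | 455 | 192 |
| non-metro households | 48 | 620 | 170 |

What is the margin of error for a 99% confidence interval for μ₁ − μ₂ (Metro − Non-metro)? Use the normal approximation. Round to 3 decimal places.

SE₁ = s₁/√n₁ = 192/√116 = 17.8268; SE₂ = 170/√48 = 24.5374.
Independent samples, unequal variances: SE_diff = √(SE₁² + SE₂²) = √(317.79479824 + 602.08399876) = 30.3295.
z* = 2.576, so margin of error = 2.576 × 30.3295 = 78.1288.

78.129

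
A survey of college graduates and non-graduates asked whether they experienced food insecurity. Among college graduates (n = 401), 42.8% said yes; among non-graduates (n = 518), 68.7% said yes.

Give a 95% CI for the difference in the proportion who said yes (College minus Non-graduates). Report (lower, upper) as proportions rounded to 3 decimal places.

Each SE is √(p̂(1−p̂)/n): √(0.4280·0.5720/401) = 0.02471 and √(0.6870·0.3130/518) = 0.02037.
SE(p̂₁ − p̂₂) = √(SE₁² + SE₂²) = √(0.0006105841 + 0.0004149369) = 0.03202, since the two samples are independent.
At 95% confidence z* = 1.960; margin = 1.960 × 0.03202 = 0.06276.
The difference is 0.4280 − 0.6870 = -0.2590, so the interval is -0.2590 ± 0.06276 = (-0.322, -0.196).

(-0.322, -0.196)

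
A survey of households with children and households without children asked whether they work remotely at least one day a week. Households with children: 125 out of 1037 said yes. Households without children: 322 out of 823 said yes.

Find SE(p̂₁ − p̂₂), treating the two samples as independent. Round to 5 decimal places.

p̂₁ = 125/1037 = 0.1205 and p̂₂ = 322/823 = 0.3913.
SE₁ = √(p̂₁(1−p̂₁)/n₁) = √(0.1205·0.8795/1037) = 0.01011; SE₂ = √(0.3913·0.6087/823) = 0.01701.
Independent samples: SE of the difference = √(SE₁² + SE₂²) = √(0.0001022121 + 0.0002893401) = 0.01979.

0.01979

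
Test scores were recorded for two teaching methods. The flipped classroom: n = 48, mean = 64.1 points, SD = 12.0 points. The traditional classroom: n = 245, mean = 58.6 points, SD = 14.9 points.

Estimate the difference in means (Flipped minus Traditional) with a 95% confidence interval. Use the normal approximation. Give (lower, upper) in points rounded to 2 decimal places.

SE₁ = s₁/√n₁ = 12.0/√48 = 1.7321; SE₂ = 14.9/√245 = 0.9519.
Independent samples, unequal variances: SE_diff = √(SE₁² + SE₂²) = √(3.00017041 + 0.90611361) = 1.9764.
z* = 1.960, so margin of error = 1.960 × 1.9764 = 3.8737.
Difference in means = 64.1 − 58.6 = 5.5000.
5.5000 ± 3.8737 → (1.63, 9.37).

(1.63, 9.37)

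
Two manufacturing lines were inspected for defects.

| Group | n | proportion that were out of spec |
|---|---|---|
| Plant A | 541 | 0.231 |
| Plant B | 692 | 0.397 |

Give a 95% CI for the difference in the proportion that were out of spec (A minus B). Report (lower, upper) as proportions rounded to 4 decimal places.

The two standard errors are √(0.2310×0.7690/541) = 0.01812 and √(0.3970×0.6030/692) = 0.01860.
Because the samples are independent, SE_diff = √(0.01812² + 0.01860²) = 0.02597.
Using z* = 1.960 for 95%, ME = 1.960 × 0.02597 = 0.05090.
p̂₁ − p̂₂ = -0.1660; interval -0.1660 ± 0.05090 gives (-0.2169, -0.1151).

(-0.2169, -0.1151)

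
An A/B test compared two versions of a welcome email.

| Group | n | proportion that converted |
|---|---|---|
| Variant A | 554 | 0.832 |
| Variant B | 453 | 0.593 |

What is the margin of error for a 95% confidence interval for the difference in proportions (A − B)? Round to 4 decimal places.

0.0549

Each SE is √(p̂(1−p̂)/n): √(0.8320·0.1680/554) = 0.01588 and √(0.5930·0.4070/453) = 0.02308.
SE(p̂₁ − p̂₂) = √(SE₁² + SE₂²) = √(0.0002521744 + 0.0005326864) = 0.02802, since the two samples are independent.
At 95% confidence z* = 1.960; margin = 1.960 × 0.02802 = 0.05492.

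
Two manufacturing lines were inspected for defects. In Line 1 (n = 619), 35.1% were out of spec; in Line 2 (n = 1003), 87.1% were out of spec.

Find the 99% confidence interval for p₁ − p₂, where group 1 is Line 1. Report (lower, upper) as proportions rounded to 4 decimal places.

The two standard errors are √(0.3510×0.6490/619) = 0.01918 and √(0.8710×0.1290/1003) = 0.01058.
Because the samples are independent, SE_diff = √(0.01918² + 0.01058²) = 0.02190.
Using z* = 2.576 for 99%, ME = 2.576 × 0.02190 = 0.05641.
p̂₁ − p̂₂ = -0.5200; interval -0.5200 ± 0.05641 gives (-0.5764, -0.4636).

(-0.5764, -0.4636)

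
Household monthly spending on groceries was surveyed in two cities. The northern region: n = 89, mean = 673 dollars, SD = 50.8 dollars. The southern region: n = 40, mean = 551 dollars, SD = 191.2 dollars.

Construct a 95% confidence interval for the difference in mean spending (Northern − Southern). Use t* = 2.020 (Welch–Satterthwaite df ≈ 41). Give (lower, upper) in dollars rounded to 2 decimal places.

Per-group SEs: s₁/√n₁ = 50.8/√89 = 5.3848, s₂/√n₂ = 191.2/√40 = 30.2314.
Unpooled SE of the difference: √(28.99607104 + 913.93754596) = 30.7072.
Margin of error = t* · SE = 2.020 × 30.7072 = 62.0285.
x̄₁ − x̄₂ = 673 − 551 = 122.0000.
CI: 122.0000 ± 62.0285 = (59.97, 184.03).

(59.97, 184.03)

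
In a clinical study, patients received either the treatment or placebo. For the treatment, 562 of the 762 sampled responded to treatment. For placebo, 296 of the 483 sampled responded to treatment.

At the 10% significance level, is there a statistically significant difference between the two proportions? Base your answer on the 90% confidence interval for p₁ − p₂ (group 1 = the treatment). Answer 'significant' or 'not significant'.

significant

First, p̂₁ = 562/762 = 0.7375; p̂₂ = 296/483 = 0.6128.
The two standard errors are √(0.7375×0.2625/762) = 0.01594 and √(0.6128×0.3872/483) = 0.02216.
Because the samples are independent, SE_diff = √(0.01594² + 0.02216²) = 0.02730.
Using z* = 1.645 for 90%, ME = 1.645 × 0.02730 = 0.04491.
p̂₁ − p̂₂ = 0.1247; interval 0.1247 ± 0.04491 gives (0.07979, 0.16961).
The interval (0.07979, 0.16961) does not contain 0, so the difference is significant.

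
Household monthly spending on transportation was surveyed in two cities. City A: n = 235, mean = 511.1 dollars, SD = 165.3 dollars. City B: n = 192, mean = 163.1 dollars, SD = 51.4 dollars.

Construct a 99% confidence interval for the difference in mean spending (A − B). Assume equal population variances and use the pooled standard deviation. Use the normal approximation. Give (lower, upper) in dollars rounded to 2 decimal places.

s_p = √[((n₁−1)s₁² + (n₂−1)s₂²)/(n₁+n₂−2)] = √[(234·165.3² + 191·51.4²)/425] = 127.4035.
SE = 127.4035·√(1/235 + 1/192) = 12.3940.
With z* = 2.576, margin = 2.576 × 12.3940 = 31.9269.
x̄₁ − x̄₂ = 511.1 − 163.1 = 348.0000; interval 348.0000 ± 31.9269 = (316.07, 379.93).

(316.07, 379.93)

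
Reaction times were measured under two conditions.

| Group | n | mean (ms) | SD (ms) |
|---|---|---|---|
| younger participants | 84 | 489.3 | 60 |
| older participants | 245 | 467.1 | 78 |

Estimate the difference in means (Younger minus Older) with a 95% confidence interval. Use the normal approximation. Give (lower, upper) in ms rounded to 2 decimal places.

(6.07, 38.33)

SE₁ = s₁/√n₁ = 60/√84 = 6.5465; SE₂ = 78/√245 = 4.9832.
Independent samples, unequal variances: SE_diff = √(SE₁² + SE₂²) = √(42.85666225 + 24.83228224) = 8.2273.
z* = 1.960, so margin of error = 1.960 × 8.2273 = 16.1255.
Difference in means = 489.3 − 467.1 = 22.2000.
22.2000 ± 16.1255 → (6.07, 38.33).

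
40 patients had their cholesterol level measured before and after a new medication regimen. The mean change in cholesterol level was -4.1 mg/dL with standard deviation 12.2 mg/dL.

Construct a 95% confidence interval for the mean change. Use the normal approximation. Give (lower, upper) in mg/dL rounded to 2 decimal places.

(-7.88, -0.32)

This is a matched-pairs design, so SE = s_d/√n = 12.2/√40 = 1.9290.
Margin = 1.960 × 1.9290 = 3.7808; the interval is -4.1 ± 3.7808 = (-7.88, -0.32).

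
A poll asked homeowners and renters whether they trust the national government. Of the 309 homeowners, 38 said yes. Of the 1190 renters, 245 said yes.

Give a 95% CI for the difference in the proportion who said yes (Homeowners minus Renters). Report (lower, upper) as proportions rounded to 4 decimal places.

First, p̂₁ = 38/309 = 0.1230; p̂₂ = 245/1190 = 0.2059.
The two standard errors are √(0.1230×0.8770/309) = 0.01868 and √(0.2059×0.7941/1190) = 0.01172.
Because the samples are independent, SE_diff = √(0.01868² + 0.01172²) = 0.02205.
Using z* = 1.960 for 95%, ME = 1.960 × 0.02205 = 0.04322.
p̂₁ − p̂₂ = -0.0829; interval -0.0829 ± 0.04322 gives (-0.1261, -0.0397).

(-0.1261, -0.0397)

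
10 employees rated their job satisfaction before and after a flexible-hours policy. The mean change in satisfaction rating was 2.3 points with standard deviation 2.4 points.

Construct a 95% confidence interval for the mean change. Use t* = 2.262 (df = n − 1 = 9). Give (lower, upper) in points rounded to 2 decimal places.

Paired design: SE = s_d/√n = 2.4/√10 = 0.7589.
t* = 2.262; margin of error = 2.262 × 0.7589 = 1.7166.
2.3 ± 1.7166 → (0.58, 4.02).

(0.58, 4.02)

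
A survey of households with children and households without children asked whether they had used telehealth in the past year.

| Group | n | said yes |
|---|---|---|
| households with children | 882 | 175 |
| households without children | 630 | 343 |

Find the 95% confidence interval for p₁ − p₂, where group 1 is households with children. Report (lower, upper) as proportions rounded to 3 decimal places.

Sample proportions: 175/882 = 0.1984, 343/630 = 0.5444.
Each SE is √(p̂(1−p̂)/n): √(0.1984·0.8016/882) = 0.01343 and √(0.5444·0.4556/630) = 0.01984.
SE(p̂₁ − p̂₂) = √(SE₁² + SE₂²) = √(0.0001803649 + 0.0003936256) = 0.02396, since the two samples are independent.
At 95% confidence z* = 1.960; margin = 1.960 × 0.02396 = 0.04696.
The difference is 0.1984 − 0.5444 = -0.3460, so the interval is -0.3460 ± 0.04696 = (-0.393, -0.299).

(-0.393, -0.299)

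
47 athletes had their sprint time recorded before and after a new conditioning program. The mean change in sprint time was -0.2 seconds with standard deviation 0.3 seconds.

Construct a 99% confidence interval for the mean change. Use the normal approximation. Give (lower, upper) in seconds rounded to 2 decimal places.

(-0.31, -0.09)

This is a matched-pairs design, so SE = s_d/√n = 0.3/√47 = 0.0438.
Margin = 2.576 × 0.0438 = 0.1128; the interval is -0.2 ± 0.1128 = (-0.31, -0.09).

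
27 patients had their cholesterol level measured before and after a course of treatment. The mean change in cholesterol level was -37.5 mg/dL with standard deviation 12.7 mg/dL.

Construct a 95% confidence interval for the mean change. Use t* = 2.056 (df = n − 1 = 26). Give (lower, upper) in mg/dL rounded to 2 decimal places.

This is a matched-pairs design, so SE = s_d/√n = 12.7/√27 = 2.4441.
Margin = 2.056 × 2.4441 = 5.0251; the interval is -37.5 ± 5.0251 = (-42.53, -32.47).

(-42.53, -32.47)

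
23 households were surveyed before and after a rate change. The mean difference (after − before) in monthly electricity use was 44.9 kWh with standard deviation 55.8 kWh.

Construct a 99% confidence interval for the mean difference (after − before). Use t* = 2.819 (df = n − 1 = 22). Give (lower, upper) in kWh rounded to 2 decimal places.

This is a matched-pairs design, so SE = s_d/√n = 55.8/√23 = 11.6351.
Margin = 2.819 × 11.6351 = 32.7993; the interval is 44.9 ± 32.7993 = (12.10, 77.70).

(12.10, 77.70)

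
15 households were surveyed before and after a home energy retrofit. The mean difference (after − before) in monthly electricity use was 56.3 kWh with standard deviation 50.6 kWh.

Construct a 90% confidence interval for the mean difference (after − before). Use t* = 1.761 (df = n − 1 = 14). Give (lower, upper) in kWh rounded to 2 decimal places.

(33.29, 79.31)

Paired design: SE = s_d/√n = 50.6/√15 = 13.0649.
t* = 1.761; margin of error = 1.761 × 13.0649 = 23.0073.
56.3 ± 23.0073 → (33.29, 79.31).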